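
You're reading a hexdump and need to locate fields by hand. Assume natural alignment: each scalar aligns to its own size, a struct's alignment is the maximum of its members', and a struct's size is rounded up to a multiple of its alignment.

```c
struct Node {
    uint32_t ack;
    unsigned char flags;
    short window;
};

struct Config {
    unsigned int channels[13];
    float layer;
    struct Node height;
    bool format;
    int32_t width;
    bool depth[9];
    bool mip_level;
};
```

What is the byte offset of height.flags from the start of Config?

60

Node: @0: ack [4B, align 4] → 4; @4: flags [1B, align 1] → 5; +1 pad (align 2); @6: window [2B, align 2] → 8; size 8, align 4
@0: channels [52B, align 4] → 52
@52: layer [4B, align 4] → 56
@56: height [8B, align 4] → 64
within Node: flags at 4
56 + 4 = 60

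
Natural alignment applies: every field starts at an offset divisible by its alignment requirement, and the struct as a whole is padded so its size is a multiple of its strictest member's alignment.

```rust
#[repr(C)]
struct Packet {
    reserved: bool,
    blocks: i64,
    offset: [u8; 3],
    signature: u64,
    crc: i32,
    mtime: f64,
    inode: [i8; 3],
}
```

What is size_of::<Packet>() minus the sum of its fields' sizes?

0..1  reserved  (1B, 1-aligned)
1..8  -- padding (7B)
8..16  blocks  (8B, 8-aligned)
16..19  offset  (3B, 1-aligned)
19..24  -- padding (5B)
24..32  signature  (8B, 8-aligned)
32..36  crc  (4B, 4-aligned)
36..40  -- padding (4B)
40..48  mtime  (8B, 8-aligned)
48..51  inode  (3B, 1-aligned)
51..56  -- tail padding (5B)
sizeof = 56, alignof = 8
data bytes 35, size 56 → padding 21

21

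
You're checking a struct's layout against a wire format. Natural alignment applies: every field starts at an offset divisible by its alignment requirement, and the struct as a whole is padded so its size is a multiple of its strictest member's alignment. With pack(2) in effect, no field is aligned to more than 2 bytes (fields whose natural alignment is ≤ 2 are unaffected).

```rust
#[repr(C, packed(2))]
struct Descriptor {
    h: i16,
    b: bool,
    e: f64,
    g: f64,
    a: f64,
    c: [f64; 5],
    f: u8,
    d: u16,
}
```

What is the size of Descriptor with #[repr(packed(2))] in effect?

72

@0: h [2B, align 2] → 2
@2: b [1B, align 1] → 3
+1 pad (align 2)
@4: e [8B, align 2] → 12
@12: g [8B, align 2] → 20
@20: a [8B, align 2] → 28
@28: c [40B, align 2] → 68
@68: f [1B, align 1] → 69
+1 pad (align 2)
@70: d [2B, align 2] → 72
size 72, align 2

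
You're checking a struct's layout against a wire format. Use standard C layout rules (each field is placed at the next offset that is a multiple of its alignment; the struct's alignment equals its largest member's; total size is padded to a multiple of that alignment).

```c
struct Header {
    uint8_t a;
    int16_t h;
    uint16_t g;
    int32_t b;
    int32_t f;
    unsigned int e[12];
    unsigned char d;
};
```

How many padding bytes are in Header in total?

a at 0 (size 1, align 1) → ends 1
pad 1 to align 2 for h
h at 2 (size 2, align 2) → ends 4
g at 4 (size 2, align 2) → ends 6
pad 2 to align 4 for b
b at 8 (size 4, align 4) → ends 12
f at 12 (size 4, align 4) → ends 16
e at 16 (size 48, align 4) → ends 64
d at 64 (size 1, align 1) → ends 65
tail pad 3 to reach multiple of 4
total 68 bytes, alignment 4
data bytes 62, size 68 → padding 6

6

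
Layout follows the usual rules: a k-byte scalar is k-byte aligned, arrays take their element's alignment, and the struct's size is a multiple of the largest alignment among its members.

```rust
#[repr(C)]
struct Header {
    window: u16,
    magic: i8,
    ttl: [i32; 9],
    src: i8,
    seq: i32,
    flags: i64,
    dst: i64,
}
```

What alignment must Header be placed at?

8

member alignments: window=2, magic=1, ttl=4, src=1, seq=4, flags=8, dst=8
max = 8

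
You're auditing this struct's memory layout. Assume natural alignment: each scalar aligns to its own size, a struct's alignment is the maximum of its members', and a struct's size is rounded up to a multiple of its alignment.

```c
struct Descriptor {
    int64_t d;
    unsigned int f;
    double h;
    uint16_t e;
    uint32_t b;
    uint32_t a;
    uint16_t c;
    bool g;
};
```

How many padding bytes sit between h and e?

@0: d [8B, align 8] → 8
@8: f [4B, align 4] → 12
+4 pad (align 8)
@16: h [8B, align 8] → 24
@24: e [2B, align 2] → 26

0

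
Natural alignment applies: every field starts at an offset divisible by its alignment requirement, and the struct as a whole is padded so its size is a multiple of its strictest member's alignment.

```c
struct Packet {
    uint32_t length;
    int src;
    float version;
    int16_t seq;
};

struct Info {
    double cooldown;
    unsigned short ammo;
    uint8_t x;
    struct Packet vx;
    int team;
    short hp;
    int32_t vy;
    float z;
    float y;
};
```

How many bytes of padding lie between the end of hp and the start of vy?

2

Packet: @0: length [4B, align 4] → 4; @4: src [4B, align 4] → 8; @8: version [4B, align 4] → 12; @12: seq [2B, align 2] → 14; +2 tail pad (align 4); size 16, align 4
@0: cooldown [8B, align 8] → 8
@8: ammo [2B, align 2] → 10
@10: x [1B, align 1] → 11
+1 pad (align 4)
@12: vx [16B, align 4] → 28
@28: team [4B, align 4] → 32
@32: hp [2B, align 2] → 34
+2 pad (align 4)
@36: vy [4B, align 4] → 40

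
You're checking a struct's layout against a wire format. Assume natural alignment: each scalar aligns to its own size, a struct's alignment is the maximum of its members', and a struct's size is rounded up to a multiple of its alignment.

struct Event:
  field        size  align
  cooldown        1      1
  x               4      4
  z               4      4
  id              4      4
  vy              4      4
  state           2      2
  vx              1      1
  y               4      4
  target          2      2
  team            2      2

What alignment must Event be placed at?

4

member alignments: cooldown=1, x=4, z=4, id=4, vy=4, state=2, vx=1, y=4, target=2, team=2
max = 4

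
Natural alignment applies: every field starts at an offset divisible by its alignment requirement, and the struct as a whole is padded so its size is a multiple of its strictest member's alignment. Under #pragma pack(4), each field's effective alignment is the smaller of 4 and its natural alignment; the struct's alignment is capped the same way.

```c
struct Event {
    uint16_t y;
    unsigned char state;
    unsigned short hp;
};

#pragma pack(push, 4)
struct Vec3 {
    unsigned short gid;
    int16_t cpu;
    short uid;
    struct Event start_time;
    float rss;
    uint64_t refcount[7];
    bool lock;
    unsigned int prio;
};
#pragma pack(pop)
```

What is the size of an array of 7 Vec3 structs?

Event: y at 0 (size 2, align 2) → ends 2; state at 2 (size 1, align 1) → ends 3; pad 1 to align 2 for hp; hp at 4 (size 2, align 2) → ends 6; total 6 bytes, alignment 2
gid at 0 (size 2, align 2) → ends 2
cpu at 2 (size 2, align 2) → ends 4
uid at 4 (size 2, align 2) → ends 6
start_time at 6 (size 6, align 2) → ends 12
rss at 12 (size 4, align 4) → ends 16
refcount at 16 (size 56, align 4) → ends 72
lock at 72 (size 1, align 1) → ends 73
pad 3 to align 4 for prio
prio at 76 (size 4, align 4) → ends 80
total 80 bytes, alignment 4
array of 7: 7 × 80 = 560

560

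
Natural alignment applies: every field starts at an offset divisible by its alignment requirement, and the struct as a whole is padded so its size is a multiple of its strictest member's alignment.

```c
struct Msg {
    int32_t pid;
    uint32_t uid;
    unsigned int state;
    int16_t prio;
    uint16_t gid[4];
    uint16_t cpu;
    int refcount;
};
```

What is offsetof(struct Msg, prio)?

12

@0: pid [4B, align 4] → 4
@4: uid [4B, align 4] → 8
@8: state [4B, align 4] → 12
@12: prio [2B, align 2] → 14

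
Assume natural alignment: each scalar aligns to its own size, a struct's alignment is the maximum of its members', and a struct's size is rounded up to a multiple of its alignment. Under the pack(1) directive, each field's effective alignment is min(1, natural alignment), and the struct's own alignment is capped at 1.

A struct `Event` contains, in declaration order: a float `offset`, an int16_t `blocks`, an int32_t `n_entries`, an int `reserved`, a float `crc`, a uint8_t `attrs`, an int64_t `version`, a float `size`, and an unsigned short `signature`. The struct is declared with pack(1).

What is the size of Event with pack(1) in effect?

33

@0: offset [4B, align 1] → 4
@4: blocks [2B, align 1] → 6
@6: n_entries [4B, align 1] → 10
@10: reserved [4B, align 1] → 14
@14: crc [4B, align 1] → 18
@18: attrs [1B, align 1] → 19
@19: version [8B, align 1] → 27
@27: size [4B, align 1] → 31
@31: signature [2B, align 1] → 33
size 33, align 1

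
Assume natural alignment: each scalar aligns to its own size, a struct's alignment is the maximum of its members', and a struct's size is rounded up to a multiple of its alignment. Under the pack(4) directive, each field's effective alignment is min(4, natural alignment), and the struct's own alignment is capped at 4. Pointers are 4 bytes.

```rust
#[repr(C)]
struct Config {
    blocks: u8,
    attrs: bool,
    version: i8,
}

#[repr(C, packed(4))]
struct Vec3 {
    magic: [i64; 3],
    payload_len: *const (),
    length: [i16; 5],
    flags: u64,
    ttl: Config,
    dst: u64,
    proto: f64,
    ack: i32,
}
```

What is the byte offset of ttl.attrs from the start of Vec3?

49

Config: 0..1  blocks  (1B, 1-aligned); 1..2  attrs  (1B, 1-aligned); 2..3  version  (1B, 1-aligned); sizeof = 3, alignof = 1
0..24  magic  (24B, 4-aligned)
24..28  payload_len  (4B, 4-aligned)
28..38  length  (10B, 2-aligned)
38..40  -- padding (2B)
40..48  flags  (8B, 4-aligned)
48..51  ttl  (3B, 1-aligned)
within Config: attrs at 1
48 + 1 = 49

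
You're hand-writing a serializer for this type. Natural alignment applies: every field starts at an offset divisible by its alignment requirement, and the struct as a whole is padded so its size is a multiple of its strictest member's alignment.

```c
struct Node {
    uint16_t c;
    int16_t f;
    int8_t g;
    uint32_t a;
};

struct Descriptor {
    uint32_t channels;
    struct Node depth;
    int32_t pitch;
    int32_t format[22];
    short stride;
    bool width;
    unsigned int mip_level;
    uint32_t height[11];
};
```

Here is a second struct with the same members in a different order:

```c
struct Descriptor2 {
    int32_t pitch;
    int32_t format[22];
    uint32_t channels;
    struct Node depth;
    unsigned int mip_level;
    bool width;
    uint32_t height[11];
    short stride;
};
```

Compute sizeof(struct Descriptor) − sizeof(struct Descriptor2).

-4

Node: 0..2  c  (2B, 2-aligned); 2..4  f  (2B, 2-aligned); 4..5  g  (1B, 1-aligned); 5..8  -- padding (3B); 8..12  a  (4B, 4-aligned); sizeof = 12, alignof = 4
0..4  channels  (4B, 4-aligned)
4..16  depth  (12B, 4-aligned)
16..20  pitch  (4B, 4-aligned)
20..108  format  (88B, 4-aligned)
108..110  stride  (2B, 2-aligned)
110..111  width  (1B, 1-aligned)
111..112  -- padding (1B)
112..116  mip_level  (4B, 4-aligned)
116..160  height  (44B, 4-aligned)
sizeof = 160, alignof = 4
— Descriptor2 —
0..4  pitch  (4B, 4-aligned)
4..92  format  (88B, 4-aligned)
92..96  channels  (4B, 4-aligned)
96..108  depth  (12B, 4-aligned)
108..112  mip_level  (4B, 4-aligned)
112..113  width  (1B, 1-aligned)
113..116  -- padding (3B)
116..160  height  (44B, 4-aligned)
160..162  stride  (2B, 2-aligned)
162..164  -- tail padding (2B)
sizeof = 164, alignof = 4
160 − 164 = -4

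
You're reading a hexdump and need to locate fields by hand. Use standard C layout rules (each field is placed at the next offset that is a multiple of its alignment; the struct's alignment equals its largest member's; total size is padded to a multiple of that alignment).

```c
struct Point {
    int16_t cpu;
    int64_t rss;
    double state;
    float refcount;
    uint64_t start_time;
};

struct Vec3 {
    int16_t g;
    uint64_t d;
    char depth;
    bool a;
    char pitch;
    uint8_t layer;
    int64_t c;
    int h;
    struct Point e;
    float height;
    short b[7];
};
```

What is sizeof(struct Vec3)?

Point: cpu at 0 (size 2, align 2) → ends 2; pad 6 to align 8 for rss; rss at 8 (size 8, align 8) → ends 16; state at 16 (size 8, align 8) → ends 24; refcount at 24 (size 4, align 4) → ends 28; pad 4 to align 8 for start_time; start_time at 32 (size 8, align 8) → ends 40; total 40 bytes, alignment 8
g at 0 (size 2, align 2) → ends 2
pad 6 to align 8 for d
d at 8 (size 8, align 8) → ends 16
depth at 16 (size 1, align 1) → ends 17
a at 17 (size 1, align 1) → ends 18
pitch at 18 (size 1, align 1) → ends 19
layer at 19 (size 1, align 1) → ends 20
pad 4 to align 8 for c
c at 24 (size 8, align 8) → ends 32
h at 32 (size 4, align 4) → ends 36
pad 4 to align 8 for e
e at 40 (size 40, align 8) → ends 80
height at 80 (size 4, align 4) → ends 84
b at 84 (size 14, align 2) → ends 98
tail pad 6 to reach multiple of 8
total 104 bytes, alignment 8

104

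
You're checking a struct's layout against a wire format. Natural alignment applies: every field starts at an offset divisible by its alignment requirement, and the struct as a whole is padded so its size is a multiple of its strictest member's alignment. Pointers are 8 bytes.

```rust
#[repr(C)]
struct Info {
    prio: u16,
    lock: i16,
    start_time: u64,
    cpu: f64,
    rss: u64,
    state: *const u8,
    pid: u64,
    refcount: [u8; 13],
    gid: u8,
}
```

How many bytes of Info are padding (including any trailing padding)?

6

@0: prio [2B, align 2] → 2
@2: lock [2B, align 2] → 4
+4 pad (align 8)
@8: start_time [8B, align 8] → 16
@16: cpu [8B, align 8] → 24
@24: rss [8B, align 8] → 32
@32: state [8B, align 8] → 40
@40: pid [8B, align 8] → 48
@48: refcount [13B, align 1] → 61
@61: gid [1B, align 1] → 62
+2 tail pad (align 8)
size 64, align 8
data bytes 58, size 64 → padding 6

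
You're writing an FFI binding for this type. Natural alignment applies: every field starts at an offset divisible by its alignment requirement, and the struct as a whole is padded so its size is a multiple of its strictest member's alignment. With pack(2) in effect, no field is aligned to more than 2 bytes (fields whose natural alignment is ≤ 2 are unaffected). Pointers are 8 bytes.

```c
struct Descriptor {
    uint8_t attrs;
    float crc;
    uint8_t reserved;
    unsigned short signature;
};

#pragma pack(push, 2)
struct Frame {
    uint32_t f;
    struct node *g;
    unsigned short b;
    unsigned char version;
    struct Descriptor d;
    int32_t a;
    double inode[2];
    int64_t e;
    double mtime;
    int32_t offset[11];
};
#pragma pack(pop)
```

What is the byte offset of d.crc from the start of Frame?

Descriptor: @0: attrs [1B, align 1] → 1; +3 pad (align 4); @4: crc [4B, align 4] → 8; @8: reserved [1B, align 1] → 9; +1 pad (align 2); @10: signature [2B, align 2] → 12; size 12, align 4
@0: f [4B, align 2] → 4
@4: g [8B, align 2] → 12
@12: b [2B, align 2] → 14
@14: version [1B, align 1] → 15
+1 pad (align 2)
@16: d [12B, align 2] → 28
within Descriptor: crc at 4
16 + 4 = 20

20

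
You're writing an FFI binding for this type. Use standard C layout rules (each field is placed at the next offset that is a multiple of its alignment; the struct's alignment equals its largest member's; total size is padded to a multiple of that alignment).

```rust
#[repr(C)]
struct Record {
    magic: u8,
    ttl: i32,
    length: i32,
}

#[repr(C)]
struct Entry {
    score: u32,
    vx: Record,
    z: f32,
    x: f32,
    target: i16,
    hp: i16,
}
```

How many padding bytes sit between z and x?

0

Record: @0: magic [1B, align 1] → 1; +3 pad (align 4); @4: ttl [4B, align 4] → 8; @8: length [4B, align 4] → 12; size 12, align 4
@0: score [4B, align 4] → 4
@4: vx [12B, align 4] → 16
@16: z [4B, align 4] → 20
@20: x [4B, align 4] → 24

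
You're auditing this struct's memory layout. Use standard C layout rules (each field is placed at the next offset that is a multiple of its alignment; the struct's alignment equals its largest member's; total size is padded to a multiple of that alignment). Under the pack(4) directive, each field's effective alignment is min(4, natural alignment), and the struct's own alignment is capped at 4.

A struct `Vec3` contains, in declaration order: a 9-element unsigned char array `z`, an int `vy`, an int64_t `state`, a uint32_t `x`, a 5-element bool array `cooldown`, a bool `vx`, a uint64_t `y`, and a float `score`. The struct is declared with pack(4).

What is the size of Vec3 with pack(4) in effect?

48

@0: z [9B, align 1] → 9
+3 pad (align 4)
@12: vy [4B, align 4] → 16
@16: state [8B, align 4] → 24
@24: x [4B, align 4] → 28
@28: cooldown [5B, align 1] → 33
@33: vx [1B, align 1] → 34
+2 pad (align 4)
@36: y [8B, align 4] → 44
@44: score [4B, align 4] → 48
size 48, align 4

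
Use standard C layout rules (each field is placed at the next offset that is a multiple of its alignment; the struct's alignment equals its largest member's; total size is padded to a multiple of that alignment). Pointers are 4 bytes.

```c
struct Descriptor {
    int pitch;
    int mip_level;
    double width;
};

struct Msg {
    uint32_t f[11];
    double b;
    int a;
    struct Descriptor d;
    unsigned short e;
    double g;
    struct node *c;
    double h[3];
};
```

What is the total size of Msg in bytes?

128 bytes

Descriptor: @0: pitch [4B, align 4] → 4; @4: mip_level [4B, align 4] → 8; @8: width [8B, align 8] → 16; size 16, align 8
@0: f [44B, align 4] → 44
+4 pad (align 8)
@48: b [8B, align 8] → 56
@56: a [4B, align 4] → 60
+4 pad (align 8)
@64: d [16B, align 8] → 80
@80: e [2B, align 2] → 82
+6 pad (align 8)
@88: g [8B, align 8] → 96
@96: c [4B, align 4] → 100
+4 pad (align 8)
@104: h [24B, align 8] → 128
size 128, align 8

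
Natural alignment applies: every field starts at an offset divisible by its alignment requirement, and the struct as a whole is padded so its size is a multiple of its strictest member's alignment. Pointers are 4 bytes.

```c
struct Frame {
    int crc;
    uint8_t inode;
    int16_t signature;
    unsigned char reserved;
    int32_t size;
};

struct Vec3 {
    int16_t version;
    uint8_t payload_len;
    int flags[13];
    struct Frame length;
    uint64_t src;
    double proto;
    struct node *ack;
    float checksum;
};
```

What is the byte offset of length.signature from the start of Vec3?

Frame: @0: crc [4B, align 4] → 4; @4: inode [1B, align 1] → 5; +1 pad (align 2); @6: signature [2B, align 2] → 8; @8: reserved [1B, align 1] → 9; +3 pad (align 4); @12: size [4B, align 4] → 16; size 16, align 4
@0: version [2B, align 2] → 2
@2: payload_len [1B, align 1] → 3
+1 pad (align 4)
@4: flags [52B, align 4] → 56
@56: length [16B, align 4] → 72
within Frame: signature at 6
56 + 6 = 62

62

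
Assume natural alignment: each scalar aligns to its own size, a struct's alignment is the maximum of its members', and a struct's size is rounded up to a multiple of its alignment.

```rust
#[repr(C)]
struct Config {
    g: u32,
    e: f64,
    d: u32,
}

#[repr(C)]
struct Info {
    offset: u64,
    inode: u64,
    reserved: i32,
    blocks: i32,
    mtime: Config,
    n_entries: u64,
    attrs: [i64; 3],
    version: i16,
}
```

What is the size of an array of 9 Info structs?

792

Config: g at 0 (size 4, align 4) → ends 4; pad 4 to align 8 for e; e at 8 (size 8, align 8) → ends 16; d at 16 (size 4, align 4) → ends 20; tail pad 4 to reach multiple of 8; total 24 bytes, alignment 8
offset at 0 (size 8, align 8) → ends 8
inode at 8 (size 8, align 8) → ends 16
reserved at 16 (size 4, align 4) → ends 20
blocks at 20 (size 4, align 4) → ends 24
mtime at 24 (size 24, align 8) → ends 48
n_entries at 48 (size 8, align 8) → ends 56
attrs at 56 (size 24, align 8) → ends 80
version at 80 (size 2, align 2) → ends 82
tail pad 6 to reach multiple of 8
total 88 bytes, alignment 8
array of 9: 9 × 88 = 792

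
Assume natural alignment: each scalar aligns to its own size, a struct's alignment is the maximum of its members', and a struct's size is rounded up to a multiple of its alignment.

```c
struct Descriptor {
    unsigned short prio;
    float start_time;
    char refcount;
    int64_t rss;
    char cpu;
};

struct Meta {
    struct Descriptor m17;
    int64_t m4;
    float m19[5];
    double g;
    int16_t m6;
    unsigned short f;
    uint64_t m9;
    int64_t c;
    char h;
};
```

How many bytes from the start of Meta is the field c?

Descriptor: @0: prio [2B, align 2] → 2; +2 pad (align 4); @4: start_time [4B, align 4] → 8; @8: refcount [1B, align 1] → 9; +7 pad (align 8); @16: rss [8B, align 8] → 24; @24: cpu [1B, align 1] → 25; +7 tail pad (align 8); size 32, align 8
@0: m17 [32B, align 8] → 32
@32: m4 [8B, align 8] → 40
@40: m19 [20B, align 4] → 60
+4 pad (align 8)
@64: g [8B, align 8] → 72
@72: m6 [2B, align 2] → 74
@74: f [2B, align 2] → 76
+4 pad (align 8)
@80: m9 [8B, align 8] → 88
@88: c [8B, align 8] → 96

88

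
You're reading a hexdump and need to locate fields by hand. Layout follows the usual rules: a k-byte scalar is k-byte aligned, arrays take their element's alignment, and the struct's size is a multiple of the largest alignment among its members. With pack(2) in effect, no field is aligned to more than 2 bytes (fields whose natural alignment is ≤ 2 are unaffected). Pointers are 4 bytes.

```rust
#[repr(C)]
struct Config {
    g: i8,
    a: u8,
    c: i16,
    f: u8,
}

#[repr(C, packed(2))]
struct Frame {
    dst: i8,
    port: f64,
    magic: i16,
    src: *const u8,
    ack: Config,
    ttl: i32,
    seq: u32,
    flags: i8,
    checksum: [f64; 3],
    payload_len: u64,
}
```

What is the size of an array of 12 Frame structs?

768

Config: 0..1  g  (1B, 1-aligned); 1..2  a  (1B, 1-aligned); 2..4  c  (2B, 2-aligned); 4..5  f  (1B, 1-aligned); 5..6  -- tail padding (1B); sizeof = 6, alignof = 2
0..1  dst  (1B, 1-aligned)
1..2  -- padding (1B)
2..10  port  (8B, 2-aligned)
10..12  magic  (2B, 2-aligned)
12..16  src  (4B, 2-aligned)
16..22  ack  (6B, 2-aligned)
22..26  ttl  (4B, 2-aligned)
26..30  seq  (4B, 2-aligned)
30..31  flags  (1B, 1-aligned)
31..32  -- padding (1B)
32..56  checksum  (24B, 2-aligned)
56..64  payload_len  (8B, 2-aligned)
sizeof = 64, alignof = 2
array of 12: 12 × 64 = 768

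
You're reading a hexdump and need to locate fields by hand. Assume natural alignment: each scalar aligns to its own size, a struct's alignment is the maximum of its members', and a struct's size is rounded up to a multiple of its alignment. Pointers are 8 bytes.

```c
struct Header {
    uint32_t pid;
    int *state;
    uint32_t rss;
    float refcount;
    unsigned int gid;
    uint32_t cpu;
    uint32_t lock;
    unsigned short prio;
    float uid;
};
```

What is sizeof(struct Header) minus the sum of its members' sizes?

0..4  pid  (4B, 4-aligned)
4..8  -- padding (4B)
8..16  state  (8B, 8-aligned)
16..20  rss  (4B, 4-aligned)
20..24  refcount  (4B, 4-aligned)
24..28  gid  (4B, 4-aligned)
28..32  cpu  (4B, 4-aligned)
32..36  lock  (4B, 4-aligned)
36..38  prio  (2B, 2-aligned)
38..40  -- padding (2B)
40..44  uid  (4B, 4-aligned)
44..48  -- tail padding (4B)
sizeof = 48, alignof = 8
data bytes 38, size 48 → padding 10

10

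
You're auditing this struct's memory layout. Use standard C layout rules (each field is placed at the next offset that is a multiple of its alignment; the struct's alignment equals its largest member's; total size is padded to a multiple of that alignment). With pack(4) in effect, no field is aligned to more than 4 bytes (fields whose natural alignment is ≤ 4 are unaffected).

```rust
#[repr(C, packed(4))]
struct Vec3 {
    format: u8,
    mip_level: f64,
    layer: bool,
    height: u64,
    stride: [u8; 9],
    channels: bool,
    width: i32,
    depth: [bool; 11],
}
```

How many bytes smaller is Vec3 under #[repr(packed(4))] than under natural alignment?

natural layout:
  format at 0 (size 1, align 1) → ends 1
  pad 7 to align 8 for mip_level
  mip_level at 8 (size 8, align 8) → ends 16
  layer at 16 (size 1, align 1) → ends 17
  pad 7 to align 8 for height
  height at 24 (size 8, align 8) → ends 32
  stride at 32 (size 9, align 1) → ends 41
  channels at 41 (size 1, align 1) → ends 42
  pad 2 to align 4 for width
  width at 44 (size 4, align 4) → ends 48
  depth at 48 (size 11, align 1) → ends 59
  tail pad 5 to reach multiple of 8
  total 64 bytes, alignment 8
packed(4) layout:
  format at 0 (size 1, align 1) → ends 1
  pad 3 to align 4 for mip_level
  mip_level at 4 (size 8, align 4) → ends 12
  layer at 12 (size 1, align 1) → ends 13
  pad 3 to align 4 for height
  height at 16 (size 8, align 4) → ends 24
  stride at 24 (size 9, align 1) → ends 33
  channels at 33 (size 1, align 1) → ends 34
  pad 2 to align 4 for width
  width at 36 (size 4, align 4) → ends 40
  depth at 40 (size 11, align 1) → ends 51
  tail pad 1 to reach multiple of 4
  total 52 bytes, alignment 4
64 − 52 = 12

12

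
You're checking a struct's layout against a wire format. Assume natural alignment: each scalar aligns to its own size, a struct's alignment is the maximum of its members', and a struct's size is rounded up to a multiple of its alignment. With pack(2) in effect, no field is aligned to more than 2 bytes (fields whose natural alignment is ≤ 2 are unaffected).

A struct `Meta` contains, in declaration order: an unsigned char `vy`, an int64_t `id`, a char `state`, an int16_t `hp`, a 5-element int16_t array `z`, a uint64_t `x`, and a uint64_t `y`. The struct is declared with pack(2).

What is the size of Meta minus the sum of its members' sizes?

2

vy at 0 (size 1, align 1) → ends 1
pad 1 to align 2 for id
id at 2 (size 8, align 2) → ends 10
state at 10 (size 1, align 1) → ends 11
pad 1 to align 2 for hp
hp at 12 (size 2, align 2) → ends 14
z at 14 (size 10, align 2) → ends 24
x at 24 (size 8, align 2) → ends 32
y at 32 (size 8, align 2) → ends 40
total 40 bytes, alignment 2
data bytes 38, size 40 → padding 2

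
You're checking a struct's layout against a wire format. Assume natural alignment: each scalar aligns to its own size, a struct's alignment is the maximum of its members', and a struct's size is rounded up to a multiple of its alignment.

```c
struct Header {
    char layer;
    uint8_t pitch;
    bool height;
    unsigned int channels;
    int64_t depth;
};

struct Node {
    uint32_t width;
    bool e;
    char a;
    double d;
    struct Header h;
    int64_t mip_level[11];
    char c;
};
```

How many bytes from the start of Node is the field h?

Header: 0..1  layer  (1B, 1-aligned); 1..2  pitch  (1B, 1-aligned); 2..3  height  (1B, 1-aligned); 3..4  -- padding (1B); 4..8  channels  (4B, 4-aligned); 8..16  depth  (8B, 8-aligned); sizeof = 16, alignof = 8
0..4  width  (4B, 4-aligned)
4..5  e  (1B, 1-aligned)
5..6  a  (1B, 1-aligned)
6..8  -- padding (2B)
8..16  d  (8B, 8-aligned)
16..32  h  (16B, 8-aligned)

16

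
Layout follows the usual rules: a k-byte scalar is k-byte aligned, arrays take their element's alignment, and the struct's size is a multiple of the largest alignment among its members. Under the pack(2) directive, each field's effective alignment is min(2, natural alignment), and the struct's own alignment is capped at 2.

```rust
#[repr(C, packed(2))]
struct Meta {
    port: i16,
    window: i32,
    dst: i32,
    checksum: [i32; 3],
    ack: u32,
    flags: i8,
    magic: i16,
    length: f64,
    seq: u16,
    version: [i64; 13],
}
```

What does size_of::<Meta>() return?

144 bytes

0..2  port  (2B, 2-aligned)
2..6  window  (4B, 2-aligned)
6..10  dst  (4B, 2-aligned)
10..22  checksum  (12B, 2-aligned)
22..26  ack  (4B, 2-aligned)
26..27  flags  (1B, 1-aligned)
27..28  -- padding (1B)
28..30  magic  (2B, 2-aligned)
30..38  length  (8B, 2-aligned)
38..40  seq  (2B, 2-aligned)
40..144  version  (104B, 2-aligned)
sizeof = 144, alignof = 2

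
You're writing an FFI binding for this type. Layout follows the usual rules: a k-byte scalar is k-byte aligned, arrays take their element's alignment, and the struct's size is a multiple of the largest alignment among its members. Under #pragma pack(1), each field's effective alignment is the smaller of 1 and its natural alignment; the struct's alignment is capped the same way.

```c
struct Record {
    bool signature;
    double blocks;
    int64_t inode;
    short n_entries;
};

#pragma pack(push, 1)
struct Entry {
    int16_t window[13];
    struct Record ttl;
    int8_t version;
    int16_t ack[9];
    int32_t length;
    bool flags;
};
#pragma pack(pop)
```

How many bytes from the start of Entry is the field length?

77

Record: 0..1  signature  (1B, 1-aligned); 1..8  -- padding (7B); 8..16  blocks  (8B, 8-aligned); 16..24  inode  (8B, 8-aligned); 24..26  n_entries  (2B, 2-aligned); 26..32  -- tail padding (6B); sizeof = 32, alignof = 8
0..26  window  (26B, 1-aligned)
26..58  ttl  (32B, 1-aligned)
58..59  version  (1B, 1-aligned)
59..77  ack  (18B, 1-aligned)
77..81  length  (4B, 1-aligned)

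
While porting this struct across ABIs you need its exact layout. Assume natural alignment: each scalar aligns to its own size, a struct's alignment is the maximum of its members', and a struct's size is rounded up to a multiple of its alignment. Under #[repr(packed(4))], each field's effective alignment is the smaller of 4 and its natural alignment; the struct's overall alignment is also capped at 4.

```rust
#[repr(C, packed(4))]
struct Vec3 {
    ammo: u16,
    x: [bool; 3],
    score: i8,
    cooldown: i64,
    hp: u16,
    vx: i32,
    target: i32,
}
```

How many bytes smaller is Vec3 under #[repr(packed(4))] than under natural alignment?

natural layout:
  ammo at 0 (size 2, align 2) → ends 2
  x at 2 (size 3, align 1) → ends 5
  score at 5 (size 1, align 1) → ends 6
  pad 2 to align 8 for cooldown
  cooldown at 8 (size 8, align 8) → ends 16
  hp at 16 (size 2, align 2) → ends 18
  pad 2 to align 4 for vx
  vx at 20 (size 4, align 4) → ends 24
  target at 24 (size 4, align 4) → ends 28
  tail pad 4 to reach multiple of 8
  total 32 bytes, alignment 8
packed(4) layout:
  ammo at 0 (size 2, align 2) → ends 2
  x at 2 (size 3, align 1) → ends 5
  score at 5 (size 1, align 1) → ends 6
  pad 2 to align 4 for cooldown
  cooldown at 8 (size 8, align 4) → ends 16
  hp at 16 (size 2, align 2) → ends 18
  pad 2 to align 4 for vx
  vx at 20 (size 4, align 4) → ends 24
  target at 24 (size 4, align 4) → ends 28
  total 28 bytes, alignment 4
32 − 28 = 4

4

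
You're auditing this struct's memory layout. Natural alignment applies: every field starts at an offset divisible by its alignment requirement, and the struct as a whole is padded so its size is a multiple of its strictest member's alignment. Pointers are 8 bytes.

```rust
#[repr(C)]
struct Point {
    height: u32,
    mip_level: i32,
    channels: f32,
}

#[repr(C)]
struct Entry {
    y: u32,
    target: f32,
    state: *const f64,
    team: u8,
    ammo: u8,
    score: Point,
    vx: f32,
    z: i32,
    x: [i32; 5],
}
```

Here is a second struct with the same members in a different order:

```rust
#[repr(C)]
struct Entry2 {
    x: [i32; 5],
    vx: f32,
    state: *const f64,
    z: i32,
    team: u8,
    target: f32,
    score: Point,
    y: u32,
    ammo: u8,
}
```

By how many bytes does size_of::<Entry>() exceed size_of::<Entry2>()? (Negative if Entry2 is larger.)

0

Point: height at 0 (size 4, align 4) → ends 4; mip_level at 4 (size 4, align 4) → ends 8; channels at 8 (size 4, align 4) → ends 12; total 12 bytes, alignment 4
y at 0 (size 4, align 4) → ends 4
target at 4 (size 4, align 4) → ends 8
state at 8 (size 8, align 8) → ends 16
team at 16 (size 1, align 1) → ends 17
ammo at 17 (size 1, align 1) → ends 18
pad 2 to align 4 for score
score at 20 (size 12, align 4) → ends 32
vx at 32 (size 4, align 4) → ends 36
z at 36 (size 4, align 4) → ends 40
x at 40 (size 20, align 4) → ends 60
tail pad 4 to reach multiple of 8
total 64 bytes, alignment 8
— Entry2 —
x at 0 (size 20, align 4) → ends 20
vx at 20 (size 4, align 4) → ends 24
state at 24 (size 8, align 8) → ends 32
z at 32 (size 4, align 4) → ends 36
team at 36 (size 1, align 1) → ends 37
pad 3 to align 4 for target
target at 40 (size 4, align 4) → ends 44
score at 44 (size 12, align 4) → ends 56
y at 56 (size 4, align 4) → ends 60
ammo at 60 (size 1, align 1) → ends 61
tail pad 3 to reach multiple of 8
total 64 bytes, alignment 8
64 − 64 = 0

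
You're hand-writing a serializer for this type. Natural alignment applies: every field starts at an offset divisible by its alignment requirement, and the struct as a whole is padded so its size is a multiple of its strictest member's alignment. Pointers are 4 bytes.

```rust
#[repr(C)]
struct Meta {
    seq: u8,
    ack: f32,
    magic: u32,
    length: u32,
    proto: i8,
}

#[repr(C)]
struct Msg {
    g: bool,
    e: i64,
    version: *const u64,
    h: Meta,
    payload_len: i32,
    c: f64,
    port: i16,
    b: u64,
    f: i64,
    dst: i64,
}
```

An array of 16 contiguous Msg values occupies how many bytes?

Meta: @0: seq [1B, align 1] → 1; +3 pad (align 4); @4: ack [4B, align 4] → 8; @8: magic [4B, align 4] → 12; @12: length [4B, align 4] → 16; @16: proto [1B, align 1] → 17; +3 tail pad (align 4); size 20, align 4
@0: g [1B, align 1] → 1
+7 pad (align 8)
@8: e [8B, align 8] → 16
@16: version [4B, align 4] → 20
@20: h [20B, align 4] → 40
@40: payload_len [4B, align 4] → 44
+4 pad (align 8)
@48: c [8B, align 8] → 56
@56: port [2B, align 2] → 58
+6 pad (align 8)
@64: b [8B, align 8] → 72
@72: f [8B, align 8] → 80
@80: dst [8B, align 8] → 88
size 88, align 8
array of 16: 16 × 88 = 1408

1408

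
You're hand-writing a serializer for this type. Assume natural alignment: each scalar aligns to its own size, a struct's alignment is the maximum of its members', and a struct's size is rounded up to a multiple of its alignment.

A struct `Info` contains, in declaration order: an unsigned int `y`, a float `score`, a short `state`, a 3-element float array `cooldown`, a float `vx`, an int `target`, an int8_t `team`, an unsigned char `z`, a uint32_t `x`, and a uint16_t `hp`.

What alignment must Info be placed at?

member alignments: y=4, score=4, state=2, cooldown=4, vx=4, target=4, team=1, z=1, x=4, hp=2
max = 4

4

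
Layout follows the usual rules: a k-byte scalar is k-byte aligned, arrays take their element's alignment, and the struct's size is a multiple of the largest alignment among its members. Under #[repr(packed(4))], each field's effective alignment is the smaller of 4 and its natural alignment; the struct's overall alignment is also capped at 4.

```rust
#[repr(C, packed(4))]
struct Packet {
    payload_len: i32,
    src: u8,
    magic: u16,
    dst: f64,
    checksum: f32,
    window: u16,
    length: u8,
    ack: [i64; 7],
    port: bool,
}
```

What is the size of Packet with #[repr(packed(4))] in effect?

84

@0: payload_len [4B, align 4] → 4
@4: src [1B, align 1] → 5
+1 pad (align 2)
@6: magic [2B, align 2] → 8
@8: dst [8B, align 4] → 16
@16: checksum [4B, align 4] → 20
@20: window [2B, align 2] → 22
@22: length [1B, align 1] → 23
+1 pad (align 4)
@24: ack [56B, align 4] → 80
@80: port [1B, align 1] → 81
+3 tail pad (align 4)
size 84, align 4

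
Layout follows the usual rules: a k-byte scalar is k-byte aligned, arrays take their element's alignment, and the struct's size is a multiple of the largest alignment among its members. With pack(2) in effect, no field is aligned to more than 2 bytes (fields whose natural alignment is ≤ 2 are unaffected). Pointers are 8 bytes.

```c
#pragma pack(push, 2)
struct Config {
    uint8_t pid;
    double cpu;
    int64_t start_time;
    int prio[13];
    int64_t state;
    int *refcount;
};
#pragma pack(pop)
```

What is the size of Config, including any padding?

pid at 0 (size 1, align 1) → ends 1
pad 1 to align 2 for cpu
cpu at 2 (size 8, align 2) → ends 10
start_time at 10 (size 8, align 2) → ends 18
prio at 18 (size 52, align 2) → ends 70
state at 70 (size 8, align 2) → ends 78
refcount at 78 (size 8, align 2) → ends 86
total 86 bytes, alignment 2

86 bytes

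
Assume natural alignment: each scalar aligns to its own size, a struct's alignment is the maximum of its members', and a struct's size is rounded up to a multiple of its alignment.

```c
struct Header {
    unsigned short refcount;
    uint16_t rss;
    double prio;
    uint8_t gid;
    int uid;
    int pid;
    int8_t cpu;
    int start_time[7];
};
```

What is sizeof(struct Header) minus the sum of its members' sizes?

14

@0: refcount [2B, align 2] → 2
@2: rss [2B, align 2] → 4
+4 pad (align 8)
@8: prio [8B, align 8] → 16
@16: gid [1B, align 1] → 17
+3 pad (align 4)
@20: uid [4B, align 4] → 24
@24: pid [4B, align 4] → 28
@28: cpu [1B, align 1] → 29
+3 pad (align 4)
@32: start_time [28B, align 4] → 60
+4 tail pad (align 8)
size 64, align 8
data bytes 50, size 64 → padding 14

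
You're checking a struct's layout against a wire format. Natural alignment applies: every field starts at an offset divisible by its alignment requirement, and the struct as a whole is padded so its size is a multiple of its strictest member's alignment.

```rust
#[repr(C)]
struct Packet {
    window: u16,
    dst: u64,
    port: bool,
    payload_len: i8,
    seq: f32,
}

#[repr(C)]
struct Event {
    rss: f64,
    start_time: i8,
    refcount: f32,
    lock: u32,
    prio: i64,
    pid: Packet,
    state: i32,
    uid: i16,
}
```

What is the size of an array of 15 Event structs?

960

Packet: @0: window [2B, align 2] → 2; +6 pad (align 8); @8: dst [8B, align 8] → 16; @16: port [1B, align 1] → 17; @17: payload_len [1B, align 1] → 18; +2 pad (align 4); @20: seq [4B, align 4] → 24; size 24, align 8
@0: rss [8B, align 8] → 8
@8: start_time [1B, align 1] → 9
+3 pad (align 4)
@12: refcount [4B, align 4] → 16
@16: lock [4B, align 4] → 20
+4 pad (align 8)
@24: prio [8B, align 8] → 32
@32: pid [24B, align 8] → 56
@56: state [4B, align 4] → 60
@60: uid [2B, align 2] → 62
+2 tail pad (align 8)
size 64, align 8
array of 15: 15 × 64 = 960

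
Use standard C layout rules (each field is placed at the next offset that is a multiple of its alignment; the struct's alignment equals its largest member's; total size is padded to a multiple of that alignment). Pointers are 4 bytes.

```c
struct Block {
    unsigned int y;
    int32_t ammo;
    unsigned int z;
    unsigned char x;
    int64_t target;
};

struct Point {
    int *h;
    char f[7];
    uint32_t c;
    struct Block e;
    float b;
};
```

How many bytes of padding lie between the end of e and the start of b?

Block: @0: y [4B, align 4] → 4; @4: ammo [4B, align 4] → 8; @8: z [4B, align 4] → 12; @12: x [1B, align 1] → 13; +3 pad (align 8); @16: target [8B, align 8] → 24; size 24, align 8
@0: h [4B, align 4] → 4
@4: f [7B, align 1] → 11
+1 pad (align 4)
@12: c [4B, align 4] → 16
@16: e [24B, align 8] → 40
@40: b [4B, align 4] → 44

0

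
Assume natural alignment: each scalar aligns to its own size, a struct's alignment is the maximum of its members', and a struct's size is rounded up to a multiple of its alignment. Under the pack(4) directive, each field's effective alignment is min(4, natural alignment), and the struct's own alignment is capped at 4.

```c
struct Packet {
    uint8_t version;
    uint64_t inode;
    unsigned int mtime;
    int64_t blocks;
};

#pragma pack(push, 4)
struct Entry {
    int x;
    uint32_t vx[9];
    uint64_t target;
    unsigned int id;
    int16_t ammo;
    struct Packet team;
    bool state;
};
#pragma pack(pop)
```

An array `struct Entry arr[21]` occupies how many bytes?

Packet: @0: version [1B, align 1] → 1; +7 pad (align 8); @8: inode [8B, align 8] → 16; @16: mtime [4B, align 4] → 20; +4 pad (align 8); @24: blocks [8B, align 8] → 32; size 32, align 8
@0: x [4B, align 4] → 4
@4: vx [36B, align 4] → 40
@40: target [8B, align 4] → 48
@48: id [4B, align 4] → 52
@52: ammo [2B, align 2] → 54
+2 pad (align 4)
@56: team [32B, align 4] → 88
@88: state [1B, align 1] → 89
+3 tail pad (align 4)
size 92, align 4
array of 21: 21 × 92 = 1932

1932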